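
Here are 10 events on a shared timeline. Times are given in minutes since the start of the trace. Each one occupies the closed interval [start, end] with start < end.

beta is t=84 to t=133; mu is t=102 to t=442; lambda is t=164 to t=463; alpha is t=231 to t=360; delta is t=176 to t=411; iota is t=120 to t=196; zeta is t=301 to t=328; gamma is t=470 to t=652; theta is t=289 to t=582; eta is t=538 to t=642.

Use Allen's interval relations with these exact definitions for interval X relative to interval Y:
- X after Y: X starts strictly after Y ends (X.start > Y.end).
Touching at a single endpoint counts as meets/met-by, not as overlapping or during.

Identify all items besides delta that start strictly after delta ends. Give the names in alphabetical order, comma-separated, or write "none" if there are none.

Target delta = [t=176, t=411].
alpha [t=231, t=360] → during → no.
beta [t=84, t=133] → before → no.
eta [t=538, t=642] → after → yes.
gamma [t=470, t=652] → after → yes.
iota [t=120, t=196] → overlaps → no.
lambda [t=164, t=463] → contains → no.
mu [t=102, t=442] → contains → no.
theta [t=289, t=582] → overlapped-by → no.
zeta [t=301, t=328] → during → no.
Result: eta, gamma.

eta, gamma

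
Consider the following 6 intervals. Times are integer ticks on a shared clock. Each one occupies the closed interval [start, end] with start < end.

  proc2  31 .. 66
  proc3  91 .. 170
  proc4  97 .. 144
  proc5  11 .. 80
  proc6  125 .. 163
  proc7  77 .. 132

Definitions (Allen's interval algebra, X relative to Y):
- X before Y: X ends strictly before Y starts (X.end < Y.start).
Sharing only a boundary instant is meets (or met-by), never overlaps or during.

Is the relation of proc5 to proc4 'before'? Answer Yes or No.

Yes

proc5 = [11, 80], proc4 = [97, 144].
Actual relation of proc5 to proc4: before.
Asked whether 'before' holds → Yes.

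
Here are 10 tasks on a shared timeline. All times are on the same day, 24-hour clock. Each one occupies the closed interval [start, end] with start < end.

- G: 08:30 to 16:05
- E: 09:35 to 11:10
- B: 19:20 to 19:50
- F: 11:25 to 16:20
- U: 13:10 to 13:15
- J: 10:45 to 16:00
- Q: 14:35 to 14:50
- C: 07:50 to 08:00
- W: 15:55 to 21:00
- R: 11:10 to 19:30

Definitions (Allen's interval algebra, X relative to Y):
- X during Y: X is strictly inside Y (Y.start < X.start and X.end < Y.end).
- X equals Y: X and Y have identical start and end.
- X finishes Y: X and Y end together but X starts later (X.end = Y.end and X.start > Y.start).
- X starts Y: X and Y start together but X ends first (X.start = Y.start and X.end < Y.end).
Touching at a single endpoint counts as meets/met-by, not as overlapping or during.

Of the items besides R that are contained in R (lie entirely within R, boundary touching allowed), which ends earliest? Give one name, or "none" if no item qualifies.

Target R = [11:10, 19:30].
B [19:20, 19:50] → overlapped-by → excluded.
C [07:50, 08:00] → before → excluded.
E [09:35, 11:10] → meets → excluded.
F [11:25, 16:20] → during → candidate.
G [08:30, 16:05] → overlaps → excluded.
J [10:45, 16:00] → overlaps → excluded.
Q [14:35, 14:50] → during → candidate.
U [13:10, 13:15] → during → candidate.
W [15:55, 21:00] → overlapped-by → excluded.
Among candidates, earliest end is 13:15 → U.

U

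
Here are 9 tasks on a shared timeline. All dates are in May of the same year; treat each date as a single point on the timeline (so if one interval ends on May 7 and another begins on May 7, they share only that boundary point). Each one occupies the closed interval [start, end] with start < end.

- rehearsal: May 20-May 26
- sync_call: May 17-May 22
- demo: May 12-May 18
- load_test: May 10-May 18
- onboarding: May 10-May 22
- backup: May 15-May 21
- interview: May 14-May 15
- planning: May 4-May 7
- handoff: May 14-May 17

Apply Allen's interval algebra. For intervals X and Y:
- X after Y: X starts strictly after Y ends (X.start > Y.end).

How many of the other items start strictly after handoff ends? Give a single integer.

Target handoff = [May 14, May 17].
backup [May 15, May 21] → overlapped-by → no.
demo [May 12, May 18] → contains → no.
interview [May 14, May 15] → starts → no.
load_test [May 10, May 18] → contains → no.
onboarding [May 10, May 22] → contains → no.
planning [May 4, May 7] → before → no.
rehearsal [May 20, May 26] → after → counts.
sync_call [May 17, May 22] → met-by → no.
Total: 1.

1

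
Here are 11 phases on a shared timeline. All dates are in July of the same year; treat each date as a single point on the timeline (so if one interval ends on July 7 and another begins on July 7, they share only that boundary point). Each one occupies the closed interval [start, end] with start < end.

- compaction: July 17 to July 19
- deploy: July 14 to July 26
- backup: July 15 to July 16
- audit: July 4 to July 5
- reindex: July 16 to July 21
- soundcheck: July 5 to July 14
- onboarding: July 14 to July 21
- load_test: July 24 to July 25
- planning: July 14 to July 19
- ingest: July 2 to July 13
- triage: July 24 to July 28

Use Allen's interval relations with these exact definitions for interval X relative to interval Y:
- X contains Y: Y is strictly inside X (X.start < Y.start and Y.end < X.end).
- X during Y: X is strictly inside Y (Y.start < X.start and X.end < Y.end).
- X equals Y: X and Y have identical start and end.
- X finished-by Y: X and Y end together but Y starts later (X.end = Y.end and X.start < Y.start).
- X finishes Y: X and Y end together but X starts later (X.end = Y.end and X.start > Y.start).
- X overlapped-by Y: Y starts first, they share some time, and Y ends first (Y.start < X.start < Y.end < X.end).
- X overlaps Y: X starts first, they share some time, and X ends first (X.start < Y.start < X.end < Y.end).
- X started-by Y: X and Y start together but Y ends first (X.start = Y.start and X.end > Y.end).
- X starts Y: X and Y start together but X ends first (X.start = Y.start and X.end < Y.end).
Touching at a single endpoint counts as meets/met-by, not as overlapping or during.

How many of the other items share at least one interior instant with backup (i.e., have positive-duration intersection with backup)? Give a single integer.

Target backup = [July 15, July 16].
audit [July 4, July 5] → before → no.
compaction [July 17, July 19] → after → no.
deploy [July 14, July 26] → contains → counts.
ingest [July 2, July 13] → before → no.
load_test [July 24, July 25] → after → no.
onboarding [July 14, July 21] → contains → counts.
planning [July 14, July 19] → contains → counts.
reindex [July 16, July 21] → met-by → no.
soundcheck [July 5, July 14] → before → no.
triage [July 24, July 28] → after → no.
Total: 3.

3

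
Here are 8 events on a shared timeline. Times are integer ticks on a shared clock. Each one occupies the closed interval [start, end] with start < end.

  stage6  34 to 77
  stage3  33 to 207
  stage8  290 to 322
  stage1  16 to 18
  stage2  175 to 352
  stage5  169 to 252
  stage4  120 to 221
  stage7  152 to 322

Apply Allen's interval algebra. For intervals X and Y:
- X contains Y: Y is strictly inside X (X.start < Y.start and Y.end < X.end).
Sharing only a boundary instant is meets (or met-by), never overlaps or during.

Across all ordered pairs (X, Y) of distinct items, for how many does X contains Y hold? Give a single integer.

3

Checking all 56 ordered pairs for relation 'contains'; matching pairs in alphabetical order:
(stage2, stage8): stage2 contains stage8 ✓
(stage3, stage6): stage3 contains stage6 ✓
(stage7, stage5): stage7 contains stage5 ✓
Count: 3.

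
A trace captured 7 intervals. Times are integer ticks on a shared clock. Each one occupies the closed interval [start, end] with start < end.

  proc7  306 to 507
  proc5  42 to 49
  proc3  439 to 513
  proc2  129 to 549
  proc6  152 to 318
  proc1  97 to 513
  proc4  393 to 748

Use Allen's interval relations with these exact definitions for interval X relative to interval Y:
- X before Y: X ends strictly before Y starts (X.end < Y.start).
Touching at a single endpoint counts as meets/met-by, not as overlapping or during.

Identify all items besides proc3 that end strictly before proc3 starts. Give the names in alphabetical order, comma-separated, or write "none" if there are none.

proc5, proc6

Target proc3 = [439, 513].
proc1 [97, 513] → finished-by → no.
proc2 [129, 549] → contains → no.
proc4 [393, 748] → contains → no.
proc5 [42, 49] → before → yes.
proc6 [152, 318] → before → yes.
proc7 [306, 507] → overlaps → no.
Result: proc5, proc6.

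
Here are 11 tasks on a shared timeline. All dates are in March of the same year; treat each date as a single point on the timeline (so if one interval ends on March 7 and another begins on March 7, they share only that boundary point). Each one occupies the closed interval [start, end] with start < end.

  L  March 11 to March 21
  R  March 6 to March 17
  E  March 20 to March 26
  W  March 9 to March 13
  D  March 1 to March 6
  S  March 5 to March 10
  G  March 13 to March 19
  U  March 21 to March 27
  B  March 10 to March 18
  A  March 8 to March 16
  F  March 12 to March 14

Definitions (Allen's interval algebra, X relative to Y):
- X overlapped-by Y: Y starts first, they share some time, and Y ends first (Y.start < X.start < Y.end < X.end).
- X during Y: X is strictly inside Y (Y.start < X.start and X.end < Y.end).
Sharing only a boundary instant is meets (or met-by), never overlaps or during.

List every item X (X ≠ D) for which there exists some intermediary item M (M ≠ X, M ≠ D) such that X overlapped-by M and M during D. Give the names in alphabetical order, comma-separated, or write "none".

Target D = [March 1, March 6].
Intermediaries M with M during D: none.
Union: none.

none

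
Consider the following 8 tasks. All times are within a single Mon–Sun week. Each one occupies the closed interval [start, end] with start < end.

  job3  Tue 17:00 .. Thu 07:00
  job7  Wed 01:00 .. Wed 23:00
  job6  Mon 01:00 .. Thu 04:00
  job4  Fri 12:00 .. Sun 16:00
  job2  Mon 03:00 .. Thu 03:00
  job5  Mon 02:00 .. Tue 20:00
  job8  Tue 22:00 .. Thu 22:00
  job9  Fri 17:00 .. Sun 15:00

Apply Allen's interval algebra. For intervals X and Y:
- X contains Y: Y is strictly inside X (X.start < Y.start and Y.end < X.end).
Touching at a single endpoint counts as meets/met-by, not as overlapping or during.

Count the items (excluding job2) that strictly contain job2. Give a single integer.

1

Target job2 = [Mon 03:00, Thu 03:00].
job3 [Tue 17:00, Thu 07:00] → overlapped-by → no.
job4 [Fri 12:00, Sun 16:00] → after → no.
job5 [Mon 02:00, Tue 20:00] → overlaps → no.
job6 [Mon 01:00, Thu 04:00] → contains → counts.
job7 [Wed 01:00, Wed 23:00] → during → no.
job8 [Tue 22:00, Thu 22:00] → overlapped-by → no.
job9 [Fri 17:00, Sun 15:00] → after → no.
Total: 1.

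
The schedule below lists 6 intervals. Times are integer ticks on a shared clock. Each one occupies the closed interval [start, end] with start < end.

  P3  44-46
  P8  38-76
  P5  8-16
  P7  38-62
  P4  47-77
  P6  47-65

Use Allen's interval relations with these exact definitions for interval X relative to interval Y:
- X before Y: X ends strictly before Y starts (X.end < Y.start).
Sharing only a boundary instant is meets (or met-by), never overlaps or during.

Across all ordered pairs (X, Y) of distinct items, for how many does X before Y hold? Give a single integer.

7

Checking all 30 ordered pairs for relation 'before'; matching pairs in alphabetical order:
(P3, P4): P3 before P4 ✓
(P3, P6): P3 before P6 ✓
(P5, P3): P5 before P3 ✓
(P5, P4): P5 before P4 ✓
(P5, P6): P5 before P6 ✓
(P5, P7): P5 before P7 ✓
(P5, P8): P5 before P8 ✓
Count: 7.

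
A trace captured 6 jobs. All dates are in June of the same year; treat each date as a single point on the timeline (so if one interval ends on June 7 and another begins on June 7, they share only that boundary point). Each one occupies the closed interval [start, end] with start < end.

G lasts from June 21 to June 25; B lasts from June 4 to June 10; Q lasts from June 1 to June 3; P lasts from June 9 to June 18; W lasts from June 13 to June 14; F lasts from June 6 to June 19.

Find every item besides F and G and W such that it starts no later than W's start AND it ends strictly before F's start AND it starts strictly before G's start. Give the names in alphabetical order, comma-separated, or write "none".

Q

Conditions: its start is no later than W's start (X.start <= June 13) AND its end is strictly before F's start (X.end < June 6) AND its start is strictly before G's start (X.start < June 21).
B: start June 4 <= June 13? ✓; end June 10 < June 6? ✗; start June 4 < June 21? ✓ → no.
P: start June 9 <= June 13? ✓; end June 18 < June 6? ✗; start June 9 < June 21? ✓ → no.
Q: start June 1 <= June 13? ✓; end June 3 < June 6? ✓; start June 1 < June 21? ✓ → yes.
Result: Q.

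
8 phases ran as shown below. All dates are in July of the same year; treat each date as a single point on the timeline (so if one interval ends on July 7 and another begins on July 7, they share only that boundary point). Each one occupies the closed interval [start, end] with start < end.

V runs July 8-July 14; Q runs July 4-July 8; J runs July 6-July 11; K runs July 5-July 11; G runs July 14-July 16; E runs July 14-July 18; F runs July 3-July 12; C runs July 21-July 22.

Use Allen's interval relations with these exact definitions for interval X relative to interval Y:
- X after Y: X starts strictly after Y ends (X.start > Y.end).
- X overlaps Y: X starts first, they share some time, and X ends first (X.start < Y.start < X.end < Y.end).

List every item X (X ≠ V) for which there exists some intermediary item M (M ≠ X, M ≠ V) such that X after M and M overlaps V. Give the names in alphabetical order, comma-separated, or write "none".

Target V = [July 8, July 14].
Intermediaries M with M overlaps V: F, J, K.
Via F — items with X after F: C, E, G.
Via J — items with X after J: C, E, G.
Via K — items with X after K: C, E, G.
Union: C, E, G.

C, E, G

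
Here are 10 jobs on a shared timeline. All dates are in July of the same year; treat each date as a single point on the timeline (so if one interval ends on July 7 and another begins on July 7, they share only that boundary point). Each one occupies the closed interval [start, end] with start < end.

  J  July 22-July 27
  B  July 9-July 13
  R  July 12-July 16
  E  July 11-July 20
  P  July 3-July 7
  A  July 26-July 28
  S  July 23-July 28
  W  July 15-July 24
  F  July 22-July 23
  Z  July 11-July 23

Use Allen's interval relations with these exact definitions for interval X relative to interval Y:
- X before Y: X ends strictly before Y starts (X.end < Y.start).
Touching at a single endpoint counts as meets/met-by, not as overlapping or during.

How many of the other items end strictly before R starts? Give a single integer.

Target R = [July 12, July 16].
A [July 26, July 28] → after → no.
B [July 9, July 13] → overlaps → no.
E [July 11, July 20] → contains → no.
F [July 22, July 23] → after → no.
J [July 22, July 27] → after → no.
P [July 3, July 7] → before → counts.
S [July 23, July 28] → after → no.
W [July 15, July 24] → overlapped-by → no.
Z [July 11, July 23] → contains → no.
Total: 1.

1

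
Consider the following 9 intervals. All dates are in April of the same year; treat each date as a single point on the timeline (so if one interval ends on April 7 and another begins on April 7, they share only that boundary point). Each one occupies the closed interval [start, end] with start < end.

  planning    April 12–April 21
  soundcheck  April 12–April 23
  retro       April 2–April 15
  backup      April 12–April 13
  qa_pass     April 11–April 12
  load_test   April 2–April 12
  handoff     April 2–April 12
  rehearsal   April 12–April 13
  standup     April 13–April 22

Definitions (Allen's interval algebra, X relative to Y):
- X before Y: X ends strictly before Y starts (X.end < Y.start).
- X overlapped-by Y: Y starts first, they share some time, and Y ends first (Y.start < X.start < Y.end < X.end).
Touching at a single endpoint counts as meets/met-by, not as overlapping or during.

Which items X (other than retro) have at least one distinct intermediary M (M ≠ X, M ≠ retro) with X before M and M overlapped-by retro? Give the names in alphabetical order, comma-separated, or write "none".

handoff, load_test, qa_pass

Target retro = [April 2, April 15].
Intermediaries M with M overlapped-by retro: planning, soundcheck, standup.
Via planning — items with X before planning: none.
Via soundcheck — items with X before soundcheck: none.
Via standup — items with X before standup: handoff, load_test, qa_pass.
Union: handoff, load_test, qa_pass.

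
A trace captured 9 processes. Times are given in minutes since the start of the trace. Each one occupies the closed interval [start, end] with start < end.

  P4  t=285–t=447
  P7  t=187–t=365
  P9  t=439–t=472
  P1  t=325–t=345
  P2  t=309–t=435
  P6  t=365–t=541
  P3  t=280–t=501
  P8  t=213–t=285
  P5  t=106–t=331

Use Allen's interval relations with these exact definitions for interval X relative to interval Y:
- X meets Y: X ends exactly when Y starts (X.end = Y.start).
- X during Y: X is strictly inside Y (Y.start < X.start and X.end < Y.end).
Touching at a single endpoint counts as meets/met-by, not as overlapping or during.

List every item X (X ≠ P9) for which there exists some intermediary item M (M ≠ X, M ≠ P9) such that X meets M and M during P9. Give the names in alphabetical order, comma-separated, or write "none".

none

Target P9 = [t=439, t=472].
Intermediaries M with M during P9: none.
Union: none.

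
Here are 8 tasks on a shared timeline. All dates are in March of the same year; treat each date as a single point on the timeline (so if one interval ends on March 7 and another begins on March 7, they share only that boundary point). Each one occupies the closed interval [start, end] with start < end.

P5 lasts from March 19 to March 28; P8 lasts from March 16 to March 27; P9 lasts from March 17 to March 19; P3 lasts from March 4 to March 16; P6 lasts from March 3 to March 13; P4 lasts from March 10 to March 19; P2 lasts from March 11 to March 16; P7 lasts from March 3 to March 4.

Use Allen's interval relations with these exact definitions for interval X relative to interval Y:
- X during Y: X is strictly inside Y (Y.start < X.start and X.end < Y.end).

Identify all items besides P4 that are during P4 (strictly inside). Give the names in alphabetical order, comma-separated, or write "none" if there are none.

P2

Target P4 = [March 10, March 19].
P2 [March 11, March 16] → during → yes.
P3 [March 4, March 16] → overlaps → no.
P5 [March 19, March 28] → met-by → no.
P6 [March 3, March 13] → overlaps → no.
P7 [March 3, March 4] → before → no.
P8 [March 16, March 27] → overlapped-by → no.
P9 [March 17, March 19] → finishes → no.
Result: P2.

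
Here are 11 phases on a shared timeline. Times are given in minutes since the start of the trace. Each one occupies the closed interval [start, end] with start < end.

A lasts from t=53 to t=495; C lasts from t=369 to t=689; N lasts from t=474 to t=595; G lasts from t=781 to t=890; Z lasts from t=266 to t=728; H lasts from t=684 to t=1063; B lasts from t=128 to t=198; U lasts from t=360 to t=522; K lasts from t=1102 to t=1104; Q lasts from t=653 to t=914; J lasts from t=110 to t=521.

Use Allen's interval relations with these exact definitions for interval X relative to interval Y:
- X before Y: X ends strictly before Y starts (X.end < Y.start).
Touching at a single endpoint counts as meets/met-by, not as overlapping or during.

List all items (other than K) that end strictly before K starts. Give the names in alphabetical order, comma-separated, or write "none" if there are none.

A, B, C, G, H, J, N, Q, U, Z

Target K = [t=1102, t=1104].
A [t=53, t=495] → before → yes.
B [t=128, t=198] → before → yes.
C [t=369, t=689] → before → yes.
G [t=781, t=890] → before → yes.
H [t=684, t=1063] → before → yes.
J [t=110, t=521] → before → yes.
N [t=474, t=595] → before → yes.
Q [t=653, t=914] → before → yes.
U [t=360, t=522] → before → yes.
Z [t=266, t=728] → before → yes.
Result: A, B, C, G, H, J, N, Q, U, Z.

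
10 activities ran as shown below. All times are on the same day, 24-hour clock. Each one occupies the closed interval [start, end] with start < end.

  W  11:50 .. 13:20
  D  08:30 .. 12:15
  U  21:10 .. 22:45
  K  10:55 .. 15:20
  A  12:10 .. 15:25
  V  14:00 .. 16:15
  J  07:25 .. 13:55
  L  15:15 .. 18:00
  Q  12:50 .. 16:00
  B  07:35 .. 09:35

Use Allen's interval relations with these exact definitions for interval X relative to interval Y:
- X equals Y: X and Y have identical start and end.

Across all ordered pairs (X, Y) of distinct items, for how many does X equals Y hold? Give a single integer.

Checking all 90 ordered pairs for relation 'equals'; matching pairs in alphabetical order:
No pair satisfies it.
Count: 0.

0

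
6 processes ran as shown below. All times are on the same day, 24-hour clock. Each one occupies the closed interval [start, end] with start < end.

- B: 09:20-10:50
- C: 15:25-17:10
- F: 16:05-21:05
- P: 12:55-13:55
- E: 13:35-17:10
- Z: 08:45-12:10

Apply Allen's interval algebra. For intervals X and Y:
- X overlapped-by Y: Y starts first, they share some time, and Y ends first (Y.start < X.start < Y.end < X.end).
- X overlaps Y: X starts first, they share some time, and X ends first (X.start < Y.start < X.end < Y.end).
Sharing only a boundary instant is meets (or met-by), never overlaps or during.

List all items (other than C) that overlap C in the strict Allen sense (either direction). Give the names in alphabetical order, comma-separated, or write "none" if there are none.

F

Target C = [15:25, 17:10].
B [09:20, 10:50] → before → no.
E [13:35, 17:10] → finished-by → no.
F [16:05, 21:05] → overlapped-by → yes.
P [12:55, 13:55] → before → no.
Z [08:45, 12:10] → before → no.
Result: F.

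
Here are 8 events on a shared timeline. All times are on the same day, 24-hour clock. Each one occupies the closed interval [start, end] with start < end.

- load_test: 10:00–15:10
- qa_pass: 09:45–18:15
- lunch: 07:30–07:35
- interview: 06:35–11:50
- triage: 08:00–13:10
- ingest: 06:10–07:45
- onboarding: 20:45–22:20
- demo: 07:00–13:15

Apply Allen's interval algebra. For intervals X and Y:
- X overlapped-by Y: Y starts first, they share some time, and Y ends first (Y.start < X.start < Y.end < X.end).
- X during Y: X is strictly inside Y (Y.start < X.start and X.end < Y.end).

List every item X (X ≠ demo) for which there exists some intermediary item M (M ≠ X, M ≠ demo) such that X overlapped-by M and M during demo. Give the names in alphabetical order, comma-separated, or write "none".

load_test, qa_pass

Target demo = [07:00, 13:15].
Intermediaries M with M during demo: lunch, triage.
Via lunch — items with X overlapped-by lunch: none.
Via triage — items with X overlapped-by triage: load_test, qa_pass.
Union: load_test, qa_pass.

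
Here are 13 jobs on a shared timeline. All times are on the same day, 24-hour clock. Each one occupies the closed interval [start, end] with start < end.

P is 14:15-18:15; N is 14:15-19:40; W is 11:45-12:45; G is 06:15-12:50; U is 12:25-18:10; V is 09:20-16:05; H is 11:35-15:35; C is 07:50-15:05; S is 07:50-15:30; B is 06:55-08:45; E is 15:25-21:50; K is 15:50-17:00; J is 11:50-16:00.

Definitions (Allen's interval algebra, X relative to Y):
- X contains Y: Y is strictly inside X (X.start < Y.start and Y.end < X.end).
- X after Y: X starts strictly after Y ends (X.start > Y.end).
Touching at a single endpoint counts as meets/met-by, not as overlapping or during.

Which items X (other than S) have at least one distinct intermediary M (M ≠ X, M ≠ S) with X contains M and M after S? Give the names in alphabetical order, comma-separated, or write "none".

Target S = [07:50, 15:30].
Intermediaries M with M after S: K.
Via K — items with X contains K: E, N, P, U.
Union: E, N, P, U.

E, N, P, U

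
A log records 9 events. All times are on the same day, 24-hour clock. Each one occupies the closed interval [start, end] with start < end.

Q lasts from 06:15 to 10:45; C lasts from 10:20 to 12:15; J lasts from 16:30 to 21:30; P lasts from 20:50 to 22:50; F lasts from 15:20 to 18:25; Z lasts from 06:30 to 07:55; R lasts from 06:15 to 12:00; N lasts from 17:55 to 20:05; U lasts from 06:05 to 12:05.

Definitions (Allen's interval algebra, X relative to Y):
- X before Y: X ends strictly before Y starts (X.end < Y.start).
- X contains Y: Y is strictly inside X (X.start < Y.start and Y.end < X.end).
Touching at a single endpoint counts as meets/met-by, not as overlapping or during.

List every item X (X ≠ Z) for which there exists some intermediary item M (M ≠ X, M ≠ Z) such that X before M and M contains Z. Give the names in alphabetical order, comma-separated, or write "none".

none

Target Z = [06:30, 07:55].
Intermediaries M with M contains Z: Q, R, U.
Via Q — items with X before Q: none.
Via R — items with X before R: none.
Via U — items with X before U: none.
Union: none.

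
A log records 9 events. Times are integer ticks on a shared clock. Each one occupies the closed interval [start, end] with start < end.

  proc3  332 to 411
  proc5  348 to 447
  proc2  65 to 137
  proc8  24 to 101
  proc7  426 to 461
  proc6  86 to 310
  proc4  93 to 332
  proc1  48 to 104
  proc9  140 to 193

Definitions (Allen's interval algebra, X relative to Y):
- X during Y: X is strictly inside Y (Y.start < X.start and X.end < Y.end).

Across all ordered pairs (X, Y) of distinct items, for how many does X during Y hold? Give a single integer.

Checking all 72 ordered pairs for relation 'during'; matching pairs in alphabetical order:
(proc9, proc4): proc9 during proc4 ✓
(proc9, proc6): proc9 during proc6 ✓
Count: 2.

2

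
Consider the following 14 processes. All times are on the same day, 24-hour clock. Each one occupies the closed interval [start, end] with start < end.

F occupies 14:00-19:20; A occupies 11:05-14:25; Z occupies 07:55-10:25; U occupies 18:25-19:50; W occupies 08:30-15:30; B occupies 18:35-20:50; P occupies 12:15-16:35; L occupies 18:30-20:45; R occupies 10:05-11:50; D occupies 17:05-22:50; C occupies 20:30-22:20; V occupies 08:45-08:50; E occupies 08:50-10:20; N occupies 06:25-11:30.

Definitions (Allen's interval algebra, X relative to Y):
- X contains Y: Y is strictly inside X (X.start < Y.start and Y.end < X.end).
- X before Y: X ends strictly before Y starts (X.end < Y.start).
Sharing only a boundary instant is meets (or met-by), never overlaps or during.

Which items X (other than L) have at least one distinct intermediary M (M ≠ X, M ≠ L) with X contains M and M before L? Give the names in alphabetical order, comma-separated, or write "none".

N, W, Z

Target L = [18:30, 20:45].
Intermediaries M with M before L: A, E, N, P, R, V, W, Z.
Via A — items with X contains A: W.
Via E — items with X contains E: N, W, Z.
Via N — items with X contains N: none.
Via P — items with X contains P: none.
Via R — items with X contains R: W.
Via V — items with X contains V: N, W, Z.
Via W — items with X contains W: none.
Via Z — items with X contains Z: N.
Union: N, W, Z.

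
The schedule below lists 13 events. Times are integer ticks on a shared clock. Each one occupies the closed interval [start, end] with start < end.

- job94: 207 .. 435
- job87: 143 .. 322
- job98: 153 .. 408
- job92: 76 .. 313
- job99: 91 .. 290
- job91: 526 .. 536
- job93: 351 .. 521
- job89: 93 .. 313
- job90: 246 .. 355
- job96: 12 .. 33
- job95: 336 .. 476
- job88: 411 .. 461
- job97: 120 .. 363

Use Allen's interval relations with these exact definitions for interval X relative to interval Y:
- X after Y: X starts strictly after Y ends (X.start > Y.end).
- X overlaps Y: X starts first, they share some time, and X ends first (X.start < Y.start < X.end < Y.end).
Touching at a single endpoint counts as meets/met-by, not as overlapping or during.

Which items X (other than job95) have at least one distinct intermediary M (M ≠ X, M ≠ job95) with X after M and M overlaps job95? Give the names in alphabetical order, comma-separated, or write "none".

job88, job91

Target job95 = [336, 476].
Intermediaries M with M overlaps job95: job90, job94, job97, job98.
Via job90 — items with X after job90: job88, job91.
Via job94 — items with X after job94: job91.
Via job97 — items with X after job97: job88, job91.
Via job98 — items with X after job98: job88, job91.
Union: job88, job91.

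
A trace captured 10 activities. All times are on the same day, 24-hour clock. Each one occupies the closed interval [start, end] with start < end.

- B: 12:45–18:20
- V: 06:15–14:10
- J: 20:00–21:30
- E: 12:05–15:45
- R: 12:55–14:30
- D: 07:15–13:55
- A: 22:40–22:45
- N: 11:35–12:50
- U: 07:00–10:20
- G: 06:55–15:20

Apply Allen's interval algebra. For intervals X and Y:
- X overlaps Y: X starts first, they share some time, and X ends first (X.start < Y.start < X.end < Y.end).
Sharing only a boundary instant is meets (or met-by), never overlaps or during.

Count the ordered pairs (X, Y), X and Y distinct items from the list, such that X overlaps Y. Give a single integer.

Checking all 90 ordered pairs for relation 'overlaps'; matching pairs in alphabetical order:
(D, B): D overlaps B ✓
(D, E): D overlaps E ✓
(D, R): D overlaps R ✓
(E, B): E overlaps B ✓
(G, B): G overlaps B ✓
(G, E): G overlaps E ✓
(N, B): N overlaps B ✓
(N, E): N overlaps E ✓
(U, D): U overlaps D ✓
(V, B): V overlaps B ✓
(V, E): V overlaps E ✓
(V, G): V overlaps G ✓
(V, R): V overlaps R ✓
Count: 13.

13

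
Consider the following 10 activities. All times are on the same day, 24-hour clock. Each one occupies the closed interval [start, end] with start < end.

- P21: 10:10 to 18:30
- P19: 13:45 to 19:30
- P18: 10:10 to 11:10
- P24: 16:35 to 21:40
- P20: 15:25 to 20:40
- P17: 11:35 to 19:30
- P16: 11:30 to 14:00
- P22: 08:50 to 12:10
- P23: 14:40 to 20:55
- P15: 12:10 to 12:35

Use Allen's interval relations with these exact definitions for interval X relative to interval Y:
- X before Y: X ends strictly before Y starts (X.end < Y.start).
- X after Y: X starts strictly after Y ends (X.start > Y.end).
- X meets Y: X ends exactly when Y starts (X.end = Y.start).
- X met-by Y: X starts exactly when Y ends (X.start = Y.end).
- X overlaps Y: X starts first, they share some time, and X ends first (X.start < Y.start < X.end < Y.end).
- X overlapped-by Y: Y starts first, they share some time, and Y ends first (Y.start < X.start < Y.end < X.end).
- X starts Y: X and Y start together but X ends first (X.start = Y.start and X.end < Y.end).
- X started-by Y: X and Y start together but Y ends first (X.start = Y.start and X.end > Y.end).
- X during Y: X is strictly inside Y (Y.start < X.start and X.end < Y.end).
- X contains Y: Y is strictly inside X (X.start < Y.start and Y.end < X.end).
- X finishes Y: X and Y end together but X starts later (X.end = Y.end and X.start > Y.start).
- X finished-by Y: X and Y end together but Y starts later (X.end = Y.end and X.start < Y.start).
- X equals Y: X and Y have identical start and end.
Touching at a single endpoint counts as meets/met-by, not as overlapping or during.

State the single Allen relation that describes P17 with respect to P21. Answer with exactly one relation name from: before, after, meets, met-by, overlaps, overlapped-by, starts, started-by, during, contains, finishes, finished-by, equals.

overlapped-by

P17 = [11:35, 19:30]; P21 = [10:10, 18:30].
Compare endpoints: P17.start > P21.start, P17.start < P21.end, P17.end > P21.start, P17.end > P21.end.
That pattern is 'overlapped-by'.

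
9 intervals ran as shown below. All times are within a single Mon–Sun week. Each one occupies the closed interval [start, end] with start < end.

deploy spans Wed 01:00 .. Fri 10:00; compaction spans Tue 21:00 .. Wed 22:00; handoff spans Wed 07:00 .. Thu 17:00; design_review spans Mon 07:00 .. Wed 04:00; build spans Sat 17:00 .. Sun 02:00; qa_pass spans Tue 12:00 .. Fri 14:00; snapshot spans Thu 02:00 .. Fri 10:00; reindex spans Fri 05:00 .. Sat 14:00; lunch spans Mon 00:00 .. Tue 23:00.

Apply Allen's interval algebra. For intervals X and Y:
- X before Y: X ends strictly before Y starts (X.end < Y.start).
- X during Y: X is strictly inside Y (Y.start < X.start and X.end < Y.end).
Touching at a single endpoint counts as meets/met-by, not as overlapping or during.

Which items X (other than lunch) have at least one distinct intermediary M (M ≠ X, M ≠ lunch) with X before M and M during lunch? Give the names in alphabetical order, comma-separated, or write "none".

Target lunch = [Mon 00:00, Tue 23:00].
Intermediaries M with M during lunch: none.
Union: none.

none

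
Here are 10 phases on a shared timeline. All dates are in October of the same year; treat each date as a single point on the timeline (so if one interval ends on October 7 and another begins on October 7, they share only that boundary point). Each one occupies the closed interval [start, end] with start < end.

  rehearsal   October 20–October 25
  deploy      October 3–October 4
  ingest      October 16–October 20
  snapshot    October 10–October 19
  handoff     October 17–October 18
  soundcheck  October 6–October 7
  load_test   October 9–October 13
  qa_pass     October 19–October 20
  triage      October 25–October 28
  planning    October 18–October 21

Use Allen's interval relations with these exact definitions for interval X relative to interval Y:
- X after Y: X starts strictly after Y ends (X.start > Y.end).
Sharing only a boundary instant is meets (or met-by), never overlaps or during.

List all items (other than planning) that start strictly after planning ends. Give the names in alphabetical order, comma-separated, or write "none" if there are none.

Target planning = [October 18, October 21].
deploy [October 3, October 4] → before → no.
handoff [October 17, October 18] → meets → no.
ingest [October 16, October 20] → overlaps → no.
load_test [October 9, October 13] → before → no.
qa_pass [October 19, October 20] → during → no.
rehearsal [October 20, October 25] → overlapped-by → no.
snapshot [October 10, October 19] → overlaps → no.
soundcheck [October 6, October 7] → before → no.
triage [October 25, October 28] → after → yes.
Result: triage.

triage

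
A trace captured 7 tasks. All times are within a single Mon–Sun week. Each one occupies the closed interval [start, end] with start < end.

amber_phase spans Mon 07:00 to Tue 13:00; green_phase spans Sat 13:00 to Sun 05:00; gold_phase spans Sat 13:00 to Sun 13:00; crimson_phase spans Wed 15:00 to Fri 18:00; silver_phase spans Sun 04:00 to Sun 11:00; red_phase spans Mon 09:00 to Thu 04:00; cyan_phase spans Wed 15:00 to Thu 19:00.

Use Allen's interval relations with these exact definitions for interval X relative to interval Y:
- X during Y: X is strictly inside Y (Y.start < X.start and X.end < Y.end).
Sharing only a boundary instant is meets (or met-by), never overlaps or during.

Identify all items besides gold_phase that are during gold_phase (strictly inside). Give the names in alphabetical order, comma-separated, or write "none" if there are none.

silver_phase

Target gold_phase = [Sat 13:00, Sun 13:00].
amber_phase [Mon 07:00, Tue 13:00] → before → no.
crimson_phase [Wed 15:00, Fri 18:00] → before → no.
cyan_phase [Wed 15:00, Thu 19:00] → before → no.
green_phase [Sat 13:00, Sun 05:00] → starts → no.
red_phase [Mon 09:00, Thu 04:00] → before → no.
silver_phase [Sun 04:00, Sun 11:00] → during → yes.
Result: silver_phase.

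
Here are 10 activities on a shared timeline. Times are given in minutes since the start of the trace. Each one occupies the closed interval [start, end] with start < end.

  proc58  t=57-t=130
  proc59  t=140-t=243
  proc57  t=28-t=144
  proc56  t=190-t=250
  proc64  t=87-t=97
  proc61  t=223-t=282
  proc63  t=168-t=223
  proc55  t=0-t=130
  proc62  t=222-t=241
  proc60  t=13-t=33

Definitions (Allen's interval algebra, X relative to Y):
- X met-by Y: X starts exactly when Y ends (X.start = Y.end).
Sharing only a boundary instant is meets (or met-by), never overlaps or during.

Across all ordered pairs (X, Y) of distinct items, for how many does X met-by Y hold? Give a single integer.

1

Checking all 90 ordered pairs for relation 'met-by'; matching pairs in alphabetical order:
(proc61, proc63): proc61 met-by proc63 ✓
Count: 1.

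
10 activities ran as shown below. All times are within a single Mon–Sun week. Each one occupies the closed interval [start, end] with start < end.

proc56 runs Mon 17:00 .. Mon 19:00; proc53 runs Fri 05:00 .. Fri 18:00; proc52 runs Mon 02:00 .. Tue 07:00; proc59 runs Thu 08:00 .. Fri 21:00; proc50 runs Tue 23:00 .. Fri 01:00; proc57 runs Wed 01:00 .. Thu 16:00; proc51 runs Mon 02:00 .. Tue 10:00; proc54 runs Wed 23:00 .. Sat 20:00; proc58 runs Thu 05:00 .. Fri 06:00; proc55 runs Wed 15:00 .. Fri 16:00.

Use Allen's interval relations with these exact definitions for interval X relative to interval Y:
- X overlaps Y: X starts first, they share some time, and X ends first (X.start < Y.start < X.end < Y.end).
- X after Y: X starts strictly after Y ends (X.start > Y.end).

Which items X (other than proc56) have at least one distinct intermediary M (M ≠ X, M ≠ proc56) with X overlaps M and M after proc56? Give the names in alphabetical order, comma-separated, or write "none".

proc50, proc55, proc57, proc58

Target proc56 = [Mon 17:00, Mon 19:00].
Intermediaries M with M after proc56: proc50, proc53, proc54, proc55, proc57, proc58, proc59.
Via proc50 — items with X overlaps proc50: none.
Via proc53 — items with X overlaps proc53: proc55, proc58.
Via proc54 — items with X overlaps proc54: proc50, proc55, proc57.
Via proc55 — items with X overlaps proc55: proc50, proc57.
Via proc57 — items with X overlaps proc57: none.
Via proc58 — items with X overlaps proc58: proc50, proc57.
Via proc59 — items with X overlaps proc59: proc50, proc55, proc57, proc58.
Union: proc50, proc55, proc57, proc58.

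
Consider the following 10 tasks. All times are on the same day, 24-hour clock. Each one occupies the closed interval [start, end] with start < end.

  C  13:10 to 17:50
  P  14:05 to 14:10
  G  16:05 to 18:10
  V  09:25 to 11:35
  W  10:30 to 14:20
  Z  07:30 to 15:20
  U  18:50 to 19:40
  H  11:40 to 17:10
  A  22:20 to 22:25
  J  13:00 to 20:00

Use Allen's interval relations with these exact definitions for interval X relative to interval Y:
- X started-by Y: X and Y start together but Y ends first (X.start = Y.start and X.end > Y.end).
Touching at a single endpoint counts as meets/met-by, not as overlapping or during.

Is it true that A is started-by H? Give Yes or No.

No

A = [22:20, 22:25], H = [11:40, 17:10].
Actual relation of A to H: after.
Asked whether 'started-by' holds → No.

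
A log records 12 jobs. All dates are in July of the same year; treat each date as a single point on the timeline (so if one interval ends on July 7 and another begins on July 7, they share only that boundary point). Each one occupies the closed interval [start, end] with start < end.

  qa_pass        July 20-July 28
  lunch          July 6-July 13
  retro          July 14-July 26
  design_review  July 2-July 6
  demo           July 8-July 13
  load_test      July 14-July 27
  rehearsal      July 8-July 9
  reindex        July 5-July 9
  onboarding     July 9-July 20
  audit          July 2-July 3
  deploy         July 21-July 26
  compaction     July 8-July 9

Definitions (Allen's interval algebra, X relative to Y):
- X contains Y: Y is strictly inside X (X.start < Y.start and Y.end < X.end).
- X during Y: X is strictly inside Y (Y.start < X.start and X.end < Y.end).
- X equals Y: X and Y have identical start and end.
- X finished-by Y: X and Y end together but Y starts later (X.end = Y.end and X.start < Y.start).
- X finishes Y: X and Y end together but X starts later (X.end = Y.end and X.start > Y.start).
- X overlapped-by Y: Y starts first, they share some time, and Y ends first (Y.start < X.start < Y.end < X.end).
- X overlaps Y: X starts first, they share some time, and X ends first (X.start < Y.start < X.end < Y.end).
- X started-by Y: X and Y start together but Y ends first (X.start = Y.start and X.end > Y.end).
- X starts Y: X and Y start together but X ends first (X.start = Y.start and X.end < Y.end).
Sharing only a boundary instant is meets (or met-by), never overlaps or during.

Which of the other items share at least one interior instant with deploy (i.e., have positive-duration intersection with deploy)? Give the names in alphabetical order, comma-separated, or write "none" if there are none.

Target deploy = [July 21, July 26].
audit [July 2, July 3] → before → no.
compaction [July 8, July 9] → before → no.
demo [July 8, July 13] → before → no.
design_review [July 2, July 6] → before → no.
load_test [July 14, July 27] → contains → yes.
lunch [July 6, July 13] → before → no.
onboarding [July 9, July 20] → before → no.
qa_pass [July 20, July 28] → contains → yes.
rehearsal [July 8, July 9] → before → no.
reindex [July 5, July 9] → before → no.
retro [July 14, July 26] → finished-by → yes.
Result: load_test, qa_pass, retro.

load_test, qa_pass, retro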